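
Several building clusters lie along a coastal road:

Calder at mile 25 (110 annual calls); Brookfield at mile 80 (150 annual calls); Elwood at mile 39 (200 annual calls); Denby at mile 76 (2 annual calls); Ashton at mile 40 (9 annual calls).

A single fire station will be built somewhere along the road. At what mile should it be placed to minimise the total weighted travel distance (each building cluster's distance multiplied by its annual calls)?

x = 39

For a sum of weighted absolute distances on a line, the optimum is the weighted median (not the mean). Total weight W = 471; half-weight = 235.5.
Sort by position and accumulate weight:
  mile 25 (Calder, w=110) → cum 110
  mile 39 (Elwood, w=200) → cum 310  ≥ 235.5 → median here
  mile 40 (Ashton, w=9) → cum 319
  mile 76 (Denby, w=2) → cum 321
  mile 80 (Brookfield, w=150) → cum 471
Optimal location: mile 39.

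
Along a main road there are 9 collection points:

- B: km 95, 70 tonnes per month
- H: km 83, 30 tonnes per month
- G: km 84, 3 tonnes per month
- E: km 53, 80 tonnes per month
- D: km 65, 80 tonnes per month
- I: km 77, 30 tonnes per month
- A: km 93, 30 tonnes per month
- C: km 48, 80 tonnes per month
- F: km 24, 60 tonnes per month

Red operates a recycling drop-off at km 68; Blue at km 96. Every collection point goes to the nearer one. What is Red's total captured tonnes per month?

330

The indifferent point is the midpoint (68+96)/2 = 82; collection points left of it (closer to Red at 68) go to Red, those right go to Blue.
  F at 24 (w=60) → Red
  C at 48 (w=80) → Red
  E at 53 (w=80) → Red
  D at 65 (w=80) → Red
  I at 77 (w=30) → Red
  H at 83 (w=30) → Blue
  G at 84 (w=3) → Blue
  A at 93 (w=30) → Blue
  B at 95 (w=70) → Blue
Red captures 330; Blue captures 133.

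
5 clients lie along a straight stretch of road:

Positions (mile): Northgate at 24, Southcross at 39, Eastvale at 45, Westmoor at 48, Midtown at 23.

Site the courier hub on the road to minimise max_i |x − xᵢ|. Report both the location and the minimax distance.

location 35.5, max distance 12.5

The 1-center on a line is the midpoint of the two extreme points: leftmost at 23, rightmost at 48.
Optimal location = (23 + 48)/2 = 35.5; maximum distance = (48 − 23)/2 = 12.5.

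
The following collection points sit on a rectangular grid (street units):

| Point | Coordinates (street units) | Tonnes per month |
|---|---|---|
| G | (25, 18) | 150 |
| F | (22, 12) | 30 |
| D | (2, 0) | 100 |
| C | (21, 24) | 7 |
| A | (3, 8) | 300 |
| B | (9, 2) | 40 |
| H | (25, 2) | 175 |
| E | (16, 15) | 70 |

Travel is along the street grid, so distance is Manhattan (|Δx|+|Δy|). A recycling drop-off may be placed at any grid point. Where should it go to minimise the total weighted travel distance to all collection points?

(9, 8)

Manhattan distance separates: Σwᵢ(|x−xᵢ|+|y−yᵢ|) = Σwᵢ|x−xᵢ| + Σwᵢ|y−yᵢ|, so x and y are optimised independently as 1-D weighted medians.
Total weight W = 872; half = 436.
x-coordinate, sorted with cumulative weight:
  x=2 (D, w=100) cum 100
  x=3 (A, w=300) cum 400
  x=9 (B, w=40) cum 440  ← median
  x=16 (E, w=70) cum 510
  x=21 (C, w=7) cum 517
  x=22 (F, w=30) cum 547
  x=25 (G, w=150) cum 697
  x=25 (H, w=175) cum 872
⇒ x* = 9
y-coordinate, sorted with cumulative weight:
  y=0 (D, w=100) cum 100
  y=2 (B, w=40) cum 140
  y=2 (H, w=175) cum 315
  y=8 (A, w=300) cum 615  ← median
  y=12 (F, w=30) cum 645
  y=15 (E, w=70) cum 715
  y=18 (G, w=150) cum 865
  y=24 (C, w=7) cum 872
⇒ y* = 8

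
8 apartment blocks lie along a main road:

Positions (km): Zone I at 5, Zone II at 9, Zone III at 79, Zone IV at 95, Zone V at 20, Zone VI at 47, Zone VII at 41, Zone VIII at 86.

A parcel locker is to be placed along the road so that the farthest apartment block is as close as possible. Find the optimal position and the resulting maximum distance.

The 1-center on a line is the midpoint of the two extreme points: leftmost at 5, rightmost at 95.
Optimal location = (5 + 95)/2 = 50; maximum distance = (95 − 5)/2 = 45.

location 50, max distance 45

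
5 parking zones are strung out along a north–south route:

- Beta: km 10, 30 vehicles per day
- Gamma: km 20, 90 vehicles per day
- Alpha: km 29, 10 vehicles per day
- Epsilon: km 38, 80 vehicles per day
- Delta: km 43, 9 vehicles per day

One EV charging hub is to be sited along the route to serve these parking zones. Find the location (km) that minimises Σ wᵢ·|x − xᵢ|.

For a sum of weighted absolute distances on a line, the optimum is the weighted median (not the mean). Total weight W = 219; half-weight = 109.5.
Sort by position and accumulate weight:
  km 10 (Beta, w=30) → cum 30
  km 20 (Gamma, w=90) → cum 120  ≥ 109.5 → median here
  km 29 (Alpha, w=10) → cum 130
  km 38 (Epsilon, w=80) → cum 210
  km 43 (Delta, w=9) → cum 219
Optimal location: km 20.

x = 20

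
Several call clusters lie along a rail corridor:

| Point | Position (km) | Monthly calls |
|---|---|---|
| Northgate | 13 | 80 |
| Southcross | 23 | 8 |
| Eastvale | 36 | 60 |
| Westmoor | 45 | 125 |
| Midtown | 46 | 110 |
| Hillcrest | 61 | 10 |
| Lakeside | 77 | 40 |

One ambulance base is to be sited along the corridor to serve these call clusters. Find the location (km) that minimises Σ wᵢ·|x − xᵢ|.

x = 45

For a sum of weighted absolute distances on a line, the optimum is the weighted median (not the mean). Total weight W = 433; half-weight = 216.5.
Sort by position and accumulate weight:
  km 13 (Northgate, w=80) → cum 80
  km 23 (Southcross, w=8) → cum 88
  km 36 (Eastvale, w=60) → cum 148
  km 45 (Westmoor, w=125) → cum 273  ≥ 216.5 → median here
  km 46 (Midtown, w=110) → cum 383
  km 61 (Hillcrest, w=10) → cum 393
  km 77 (Lakeside, w=40) → cum 433
Optimal location: km 45.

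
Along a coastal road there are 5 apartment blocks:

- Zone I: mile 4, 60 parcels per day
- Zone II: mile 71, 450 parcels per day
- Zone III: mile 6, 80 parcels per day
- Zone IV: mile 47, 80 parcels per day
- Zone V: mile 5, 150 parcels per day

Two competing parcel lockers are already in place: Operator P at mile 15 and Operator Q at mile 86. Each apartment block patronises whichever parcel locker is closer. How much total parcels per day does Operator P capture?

370

The indifferent point is the midpoint (15+86)/2 = 50.5; apartment blocks left of it (closer to Operator P at 15) go to Operator P, those right go to Operator Q.
  Zone I at 4 (w=60) → Operator P
  Zone V at 5 (w=150) → Operator P
  Zone III at 6 (w=80) → Operator P
  Zone IV at 47 (w=80) → Operator P
  Zone II at 71 (w=450) → Operator Q
Operator P captures 370; Operator Q captures 450.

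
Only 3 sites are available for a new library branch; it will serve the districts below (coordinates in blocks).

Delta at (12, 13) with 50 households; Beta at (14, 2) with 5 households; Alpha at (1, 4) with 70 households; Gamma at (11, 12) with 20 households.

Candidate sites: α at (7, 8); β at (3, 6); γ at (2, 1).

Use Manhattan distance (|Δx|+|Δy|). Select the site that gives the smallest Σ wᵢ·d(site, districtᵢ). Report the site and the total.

Total weighted distance at each candidate:
  α (7, 8): total = 1425
  β (3, 6): total = 1435
  γ (2, 1): total = 1845
Minimum is at α with total 1425 blocks.

α, total 1425 blocks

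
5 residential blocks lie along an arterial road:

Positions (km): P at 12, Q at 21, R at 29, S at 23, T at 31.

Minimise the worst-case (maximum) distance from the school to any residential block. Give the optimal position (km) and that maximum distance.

location 21.5, max distance 9.5

The 1-center on a line is the midpoint of the two extreme points: leftmost at 12, rightmost at 31.
Optimal location = (12 + 31)/2 = 21.5; maximum distance = (31 − 12)/2 = 9.5.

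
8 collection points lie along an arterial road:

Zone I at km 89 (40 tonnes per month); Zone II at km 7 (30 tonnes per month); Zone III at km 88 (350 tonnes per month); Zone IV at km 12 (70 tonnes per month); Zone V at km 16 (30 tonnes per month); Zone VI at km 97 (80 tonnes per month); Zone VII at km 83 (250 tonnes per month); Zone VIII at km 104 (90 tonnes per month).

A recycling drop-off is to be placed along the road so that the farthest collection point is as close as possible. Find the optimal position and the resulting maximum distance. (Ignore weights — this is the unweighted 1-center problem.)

The 1-center on a line is the midpoint of the two extreme points: leftmost at 7, rightmost at 104.
Optimal location = (7 + 104)/2 = 55.5; maximum distance = (104 − 7)/2 = 48.5.

location 55.5, max distance 48.5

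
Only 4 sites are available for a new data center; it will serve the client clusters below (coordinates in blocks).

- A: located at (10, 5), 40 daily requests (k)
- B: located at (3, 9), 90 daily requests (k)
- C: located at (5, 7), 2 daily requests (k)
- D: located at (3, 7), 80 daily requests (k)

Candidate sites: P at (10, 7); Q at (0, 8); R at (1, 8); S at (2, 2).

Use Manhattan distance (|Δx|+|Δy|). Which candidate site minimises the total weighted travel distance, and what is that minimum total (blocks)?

R, total 1000 blocks

Total weighted distance at each candidate:
  P (10, 7): total = 1460
  Q (0, 8): total = 1212
  R (1, 8): total = 1000
  S (2, 2): total = 1656
Minimum is at R with total 1000 blocks.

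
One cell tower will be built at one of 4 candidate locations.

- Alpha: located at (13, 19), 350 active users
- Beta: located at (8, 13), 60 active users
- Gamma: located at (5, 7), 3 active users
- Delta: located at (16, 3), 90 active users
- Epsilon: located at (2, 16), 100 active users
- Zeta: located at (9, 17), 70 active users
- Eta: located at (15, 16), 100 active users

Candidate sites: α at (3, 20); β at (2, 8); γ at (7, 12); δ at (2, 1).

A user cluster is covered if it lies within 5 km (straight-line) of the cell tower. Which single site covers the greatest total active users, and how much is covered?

Coverage radius r = 5 km; a point is covered iff (Δx)²+(Δy)² ≤ 5² = 25.
  α (3, 20): covers {Epsilon} → 100
  β (2, 8): covers {Gamma} → 3
  γ (7, 12): covers {Beta} → 60
  δ (2, 1): covers {none} → 0
Maximum coverage at α: 100 active users.

α, covering 100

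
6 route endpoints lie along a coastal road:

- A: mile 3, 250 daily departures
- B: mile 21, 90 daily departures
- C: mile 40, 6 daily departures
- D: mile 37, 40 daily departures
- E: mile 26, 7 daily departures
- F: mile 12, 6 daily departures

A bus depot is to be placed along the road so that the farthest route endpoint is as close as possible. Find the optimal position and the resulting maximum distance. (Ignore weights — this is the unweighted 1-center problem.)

location 21.5, max distance 18.5

The 1-center on a line is the midpoint of the two extreme points: leftmost at 3, rightmost at 40.
Optimal location = (3 + 40)/2 = 21.5; maximum distance = (40 − 3)/2 = 18.5.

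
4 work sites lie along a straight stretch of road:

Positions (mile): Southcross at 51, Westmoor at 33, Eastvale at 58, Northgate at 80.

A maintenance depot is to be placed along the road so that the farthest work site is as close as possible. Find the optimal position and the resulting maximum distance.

location 56.5, max distance 23.5

The 1-center on a line is the midpoint of the two extreme points: leftmost at 33, rightmost at 80.
Optimal location = (33 + 80)/2 = 56.5; maximum distance = (80 − 33)/2 = 23.5.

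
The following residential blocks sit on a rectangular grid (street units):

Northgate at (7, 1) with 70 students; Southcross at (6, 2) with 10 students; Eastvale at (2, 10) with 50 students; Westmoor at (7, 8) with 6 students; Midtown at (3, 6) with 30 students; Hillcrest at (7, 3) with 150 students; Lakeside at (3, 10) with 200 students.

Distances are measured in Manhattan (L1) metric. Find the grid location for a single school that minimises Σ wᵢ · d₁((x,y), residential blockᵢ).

(3, 6)

Manhattan distance separates: Σwᵢ(|x−xᵢ|+|y−yᵢ|) = Σwᵢ|x−xᵢ| + Σwᵢ|y−yᵢ|, so x and y are optimised independently as 1-D weighted medians.
Total weight W = 516; half = 258.
x-coordinate, sorted with cumulative weight:
  x=2 (Eastvale, w=50) cum 50
  x=3 (Midtown, w=30) cum 80
  x=3 (Lakeside, w=200) cum 280  ← median
  x=6 (Southcross, w=10) cum 290
  x=7 (Northgate, w=70) cum 360
  x=7 (Westmoor, w=6) cum 366
  x=7 (Hillcrest, w=150) cum 516
⇒ x* = 3
y-coordinate, sorted with cumulative weight:
  y=1 (Northgate, w=70) cum 70
  y=2 (Southcross, w=10) cum 80
  y=3 (Hillcrest, w=150) cum 230
  y=6 (Midtown, w=30) cum 260  ← median
  y=8 (Westmoor, w=6) cum 266
  y=10 (Eastvale, w=50) cum 316
  y=10 (Lakeside, w=200) cum 516
⇒ y* = 6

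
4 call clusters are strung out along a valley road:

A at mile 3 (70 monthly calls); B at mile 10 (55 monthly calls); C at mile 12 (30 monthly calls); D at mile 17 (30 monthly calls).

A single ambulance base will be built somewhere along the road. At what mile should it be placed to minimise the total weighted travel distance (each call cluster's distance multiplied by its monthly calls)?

x = 10

For a sum of weighted absolute distances on a line, the optimum is the weighted median (not the mean). Total weight W = 185; half-weight = 92.5.
Sort by position and accumulate weight:
  mile 3 (A, w=70) → cum 70
  mile 10 (B, w=55) → cum 125  ≥ 92.5 → median here
  mile 12 (C, w=30) → cum 155
  mile 17 (D, w=30) → cum 185
Optimal location: mile 10.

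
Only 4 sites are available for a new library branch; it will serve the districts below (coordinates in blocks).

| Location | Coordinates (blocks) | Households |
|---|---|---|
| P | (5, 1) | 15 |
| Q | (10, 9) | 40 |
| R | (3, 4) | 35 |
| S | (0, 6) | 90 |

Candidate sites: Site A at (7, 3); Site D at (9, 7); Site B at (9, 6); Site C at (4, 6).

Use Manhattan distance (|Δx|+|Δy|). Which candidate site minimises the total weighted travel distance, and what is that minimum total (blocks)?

Site C, total 915 blocks

Total weighted distance at each candidate:
  Site A (7, 3): total = 1495
  Site D (9, 7): total = 1485
  Site B (9, 6): total = 1385
  Site C (4, 6): total = 915
Minimum is at Site C with total 915 blocks.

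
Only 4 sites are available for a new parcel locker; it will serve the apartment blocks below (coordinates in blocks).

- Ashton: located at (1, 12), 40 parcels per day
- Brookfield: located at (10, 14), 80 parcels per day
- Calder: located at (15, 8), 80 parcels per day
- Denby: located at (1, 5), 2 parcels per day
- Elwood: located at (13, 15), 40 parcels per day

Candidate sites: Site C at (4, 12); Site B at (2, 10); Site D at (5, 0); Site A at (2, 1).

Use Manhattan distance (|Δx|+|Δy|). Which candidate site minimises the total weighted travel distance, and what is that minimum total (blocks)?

Site C, total 2460 blocks

Total weighted distance at each candidate:
  Site C (4, 12): total = 2460
  Site B (2, 10): total = 2932
  Site D (5, 0): total = 4538
  Site A (2, 1): total = 4770
Minimum is at Site C with total 2460 blocks.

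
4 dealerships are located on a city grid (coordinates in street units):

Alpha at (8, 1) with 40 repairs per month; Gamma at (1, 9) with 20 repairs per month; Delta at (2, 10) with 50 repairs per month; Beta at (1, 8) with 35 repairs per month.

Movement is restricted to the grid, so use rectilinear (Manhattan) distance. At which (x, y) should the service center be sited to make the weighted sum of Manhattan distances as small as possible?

Manhattan distance separates: Σwᵢ(|x−xᵢ|+|y−yᵢ|) = Σwᵢ|x−xᵢ| + Σwᵢ|y−yᵢ|, so x and y are optimised independently as 1-D weighted medians.
Total weight W = 145; half = 72.5.
x-coordinate, sorted with cumulative weight:
  x=1 (Gamma, w=20) cum 20
  x=1 (Beta, w=35) cum 55
  x=2 (Delta, w=50) cum 105  ← median
  x=8 (Alpha, w=40) cum 145
⇒ x* = 2
y-coordinate, sorted with cumulative weight:
  y=1 (Alpha, w=40) cum 40
  y=8 (Beta, w=35) cum 75  ← median
  y=9 (Gamma, w=20) cum 95
  y=10 (Delta, w=50) cum 145
⇒ y* = 8

(2, 8)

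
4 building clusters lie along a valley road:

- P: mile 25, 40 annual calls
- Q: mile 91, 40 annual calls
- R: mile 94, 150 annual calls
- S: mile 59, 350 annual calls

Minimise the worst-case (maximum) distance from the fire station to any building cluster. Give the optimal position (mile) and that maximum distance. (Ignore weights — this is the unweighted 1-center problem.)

location 59.5, max distance 34.5

The 1-center on a line is the midpoint of the two extreme points: leftmost at 25, rightmost at 94.
Optimal location = (25 + 94)/2 = 59.5; maximum distance = (94 − 25)/2 = 34.5.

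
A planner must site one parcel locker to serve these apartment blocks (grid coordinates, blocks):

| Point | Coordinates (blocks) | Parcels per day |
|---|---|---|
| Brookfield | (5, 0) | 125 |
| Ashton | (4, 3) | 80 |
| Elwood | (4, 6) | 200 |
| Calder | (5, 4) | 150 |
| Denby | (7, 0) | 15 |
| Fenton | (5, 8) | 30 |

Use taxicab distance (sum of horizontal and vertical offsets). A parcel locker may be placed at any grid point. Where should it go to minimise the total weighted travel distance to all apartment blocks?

Manhattan distance separates: Σwᵢ(|x−xᵢ|+|y−yᵢ|) = Σwᵢ|x−xᵢ| + Σwᵢ|y−yᵢ|, so x and y are optimised independently as 1-D weighted medians.
Total weight W = 600; half = 300.
x-coordinate, sorted with cumulative weight:
  x=4 (Ashton, w=80) cum 80
  x=4 (Elwood, w=200) cum 280
  x=5 (Brookfield, w=125) cum 405  ← median
  x=5 (Calder, w=150) cum 555
  x=5 (Fenton, w=30) cum 585
  x=7 (Denby, w=15) cum 600
⇒ x* = 5
y-coordinate, sorted with cumulative weight:
  y=0 (Brookfield, w=125) cum 125
  y=0 (Denby, w=15) cum 140
  y=3 (Ashton, w=80) cum 220
  y=4 (Calder, w=150) cum 370  ← median
  y=6 (Elwood, w=200) cum 570
  y=8 (Fenton, w=30) cum 600
⇒ y* = 4

(5, 4)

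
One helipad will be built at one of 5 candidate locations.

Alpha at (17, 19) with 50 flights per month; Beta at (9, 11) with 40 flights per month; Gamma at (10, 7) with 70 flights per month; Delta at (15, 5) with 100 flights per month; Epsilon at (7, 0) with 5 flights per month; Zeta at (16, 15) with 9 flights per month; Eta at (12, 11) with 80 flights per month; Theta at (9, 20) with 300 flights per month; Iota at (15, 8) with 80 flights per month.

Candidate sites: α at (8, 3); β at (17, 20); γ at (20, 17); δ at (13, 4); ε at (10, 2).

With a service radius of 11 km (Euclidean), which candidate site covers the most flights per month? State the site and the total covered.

Coverage radius r = 11 km; a point is covered iff (Δx)²+(Δy)² ≤ 11² = 121.
  α (8, 3): covers {Beta, Gamma, Delta, Epsilon, Eta, Iota} → 375
  β (17, 20): covers {Alpha, Zeta, Eta, Theta} → 439
  γ (20, 17): covers {Alpha, Zeta, Eta, Iota} → 219
  δ (13, 4): covers {Beta, Gamma, Delta, Epsilon, Eta, Iota} → 375
  ε (10, 2): covers {Beta, Gamma, Delta, Epsilon, Eta, Iota} → 375
Maximum coverage at β: 439 flights per month.

β, covering 439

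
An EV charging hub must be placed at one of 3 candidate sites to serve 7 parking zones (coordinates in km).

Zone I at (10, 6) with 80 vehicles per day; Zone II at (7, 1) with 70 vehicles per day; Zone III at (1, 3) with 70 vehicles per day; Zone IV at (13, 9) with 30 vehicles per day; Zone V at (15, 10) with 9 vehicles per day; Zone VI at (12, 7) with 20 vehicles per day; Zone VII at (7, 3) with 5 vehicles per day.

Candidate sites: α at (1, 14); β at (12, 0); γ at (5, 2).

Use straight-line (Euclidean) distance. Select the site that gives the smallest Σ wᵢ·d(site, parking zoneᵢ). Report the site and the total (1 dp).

γ, total 1574.8 km

Total weighted distance at each candidate:
  α (1, 14): total = 3580.0
  β (12, 0): total = 2195.8
  γ (5, 2): total = 1574.8
Minimum is at γ with total 1574.8 km.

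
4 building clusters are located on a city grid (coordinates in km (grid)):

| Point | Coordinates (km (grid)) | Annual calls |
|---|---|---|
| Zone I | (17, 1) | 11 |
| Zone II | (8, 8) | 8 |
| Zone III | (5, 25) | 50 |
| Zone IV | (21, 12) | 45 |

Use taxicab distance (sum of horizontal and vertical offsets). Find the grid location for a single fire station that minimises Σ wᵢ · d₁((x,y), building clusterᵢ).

Manhattan distance separates: Σwᵢ(|x−xᵢ|+|y−yᵢ|) = Σwᵢ|x−xᵢ| + Σwᵢ|y−yᵢ|, so x and y are optimised independently as 1-D weighted medians.
Total weight W = 114; half = 57.
x-coordinate, sorted with cumulative weight:
  x=5 (Zone III, w=50) cum 50
  x=8 (Zone II, w=8) cum 58  ← median
  x=17 (Zone I, w=11) cum 69
  x=21 (Zone IV, w=45) cum 114
⇒ x* = 8
y-coordinate, sorted with cumulative weight:
  y=1 (Zone I, w=11) cum 11
  y=8 (Zone II, w=8) cum 19
  y=12 (Zone IV, w=45) cum 64  ← median
  y=25 (Zone III, w=50) cum 114
⇒ y* = 12

(8, 12)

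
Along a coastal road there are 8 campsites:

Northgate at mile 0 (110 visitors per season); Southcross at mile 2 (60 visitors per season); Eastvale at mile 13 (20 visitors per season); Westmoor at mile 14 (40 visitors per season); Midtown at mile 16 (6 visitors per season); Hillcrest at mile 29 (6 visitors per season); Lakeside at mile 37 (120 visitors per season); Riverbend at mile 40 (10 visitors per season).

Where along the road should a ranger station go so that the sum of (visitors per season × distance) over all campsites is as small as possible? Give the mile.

For a sum of weighted absolute distances on a line, the optimum is the weighted median (not the mean). Total weight W = 372; half-weight = 186.
Sort by position and accumulate weight:
  mile 0 (Northgate, w=110) → cum 110
  mile 2 (Southcross, w=60) → cum 170
  mile 13 (Eastvale, w=20) → cum 190  ≥ 186 → median here
  mile 14 (Westmoor, w=40) → cum 230
  mile 16 (Midtown, w=6) → cum 236
  mile 29 (Hillcrest, w=6) → cum 242
  mile 37 (Lakeside, w=120) → cum 362
  mile 40 (Riverbend, w=10) → cum 372
Optimal location: mile 13.

x = 13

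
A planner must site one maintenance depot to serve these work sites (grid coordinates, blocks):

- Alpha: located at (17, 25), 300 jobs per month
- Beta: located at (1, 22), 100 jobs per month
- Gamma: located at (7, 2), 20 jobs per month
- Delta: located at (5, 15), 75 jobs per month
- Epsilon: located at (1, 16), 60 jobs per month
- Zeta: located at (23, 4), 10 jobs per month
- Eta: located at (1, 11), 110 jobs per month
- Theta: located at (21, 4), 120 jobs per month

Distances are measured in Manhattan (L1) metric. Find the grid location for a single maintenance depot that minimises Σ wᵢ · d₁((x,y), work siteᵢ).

(17, 22)

Manhattan distance separates: Σwᵢ(|x−xᵢ|+|y−yᵢ|) = Σwᵢ|x−xᵢ| + Σwᵢ|y−yᵢ|, so x and y are optimised independently as 1-D weighted medians.
Total weight W = 795; half = 397.5.
x-coordinate, sorted with cumulative weight:
  x=1 (Beta, w=100) cum 100
  x=1 (Epsilon, w=60) cum 160
  x=1 (Eta, w=110) cum 270
  x=5 (Delta, w=75) cum 345
  x=7 (Gamma, w=20) cum 365
  x=17 (Alpha, w=300) cum 665  ← median
  x=21 (Theta, w=120) cum 785
  x=23 (Zeta, w=10) cum 795
⇒ x* = 17
y-coordinate, sorted with cumulative weight:
  y=2 (Gamma, w=20) cum 20
  y=4 (Zeta, w=10) cum 30
  y=4 (Theta, w=120) cum 150
  y=11 (Eta, w=110) cum 260
  y=15 (Delta, w=75) cum 335
  y=16 (Epsilon, w=60) cum 395
  y=22 (Beta, w=100) cum 495  ← median
  y=25 (Alpha, w=300) cum 795
⇒ y* = 22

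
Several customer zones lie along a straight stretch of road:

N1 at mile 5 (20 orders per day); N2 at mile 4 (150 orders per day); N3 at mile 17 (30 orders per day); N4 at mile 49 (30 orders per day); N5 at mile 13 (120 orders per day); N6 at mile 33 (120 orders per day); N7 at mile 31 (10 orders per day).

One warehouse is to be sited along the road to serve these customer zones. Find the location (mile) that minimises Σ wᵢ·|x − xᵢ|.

x = 13

For a sum of weighted absolute distances on a line, the optimum is the weighted median (not the mean). Total weight W = 480; half-weight = 240.
Sort by position and accumulate weight:
  mile 4 (N2, w=150) → cum 150
  mile 5 (N1, w=20) → cum 170
  mile 13 (N5, w=120) → cum 290  ≥ 240 → median here
  mile 17 (N3, w=30) → cum 320
  mile 31 (N7, w=10) → cum 330
  mile 33 (N6, w=120) → cum 450
  mile 49 (N4, w=30) → cum 480
Optimal location: mile 13.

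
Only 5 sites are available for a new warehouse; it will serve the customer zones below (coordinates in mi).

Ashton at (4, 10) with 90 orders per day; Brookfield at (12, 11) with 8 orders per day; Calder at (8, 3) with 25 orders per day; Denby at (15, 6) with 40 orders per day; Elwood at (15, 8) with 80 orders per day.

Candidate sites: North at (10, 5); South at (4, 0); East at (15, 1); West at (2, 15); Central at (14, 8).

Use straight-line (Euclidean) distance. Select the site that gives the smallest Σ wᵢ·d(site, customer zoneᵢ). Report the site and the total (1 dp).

Central, total 1311.4 mi

Total weighted distance at each candidate:
  North (10, 5): total = 1494.7
  South (4, 0): total = 2723.1
  East (15, 1): total = 2304.7
  West (2, 15): total = 2719.9
  Central (14, 8): total = 1311.4
Minimum is at Central with total 1311.4 mi.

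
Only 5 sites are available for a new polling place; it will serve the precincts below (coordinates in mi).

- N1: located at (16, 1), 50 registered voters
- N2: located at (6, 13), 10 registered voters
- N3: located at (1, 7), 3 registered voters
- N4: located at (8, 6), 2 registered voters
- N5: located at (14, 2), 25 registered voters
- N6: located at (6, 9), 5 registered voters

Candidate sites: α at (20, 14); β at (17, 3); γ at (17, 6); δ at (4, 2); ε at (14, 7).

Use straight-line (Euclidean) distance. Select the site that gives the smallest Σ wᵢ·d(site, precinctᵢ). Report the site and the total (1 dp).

β, total 470.6 mi

Total weighted distance at each candidate:
  α (20, 14): total = 1319.8
  β (17, 3): total = 470.6
  γ (17, 6): total = 633.4
  δ (4, 2): total = 1029.1
  ε (14, 7): total = 633.6
Minimum is at β with total 470.6 mi.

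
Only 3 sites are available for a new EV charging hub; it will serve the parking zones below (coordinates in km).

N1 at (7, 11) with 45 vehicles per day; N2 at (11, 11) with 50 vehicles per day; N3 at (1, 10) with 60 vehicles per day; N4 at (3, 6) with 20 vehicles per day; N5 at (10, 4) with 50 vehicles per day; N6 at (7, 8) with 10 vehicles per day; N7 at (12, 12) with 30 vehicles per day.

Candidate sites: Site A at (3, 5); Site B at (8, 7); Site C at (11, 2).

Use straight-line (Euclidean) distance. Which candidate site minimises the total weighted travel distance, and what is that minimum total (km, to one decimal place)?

Total weighted distance at each candidate:
  Site A (3, 5): total = 1913.2
  Site B (8, 7): total = 1381.0
  Site C (11, 2): total = 2325.9
Minimum is at Site B with total 1381.0 km.

Site B, total 1381.0 km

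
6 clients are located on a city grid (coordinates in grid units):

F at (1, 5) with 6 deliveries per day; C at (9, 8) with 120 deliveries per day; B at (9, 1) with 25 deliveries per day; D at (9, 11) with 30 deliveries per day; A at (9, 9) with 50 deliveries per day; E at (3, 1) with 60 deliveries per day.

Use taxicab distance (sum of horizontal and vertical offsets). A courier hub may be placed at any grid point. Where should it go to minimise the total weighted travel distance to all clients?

(9, 8)

Manhattan distance separates: Σwᵢ(|x−xᵢ|+|y−yᵢ|) = Σwᵢ|x−xᵢ| + Σwᵢ|y−yᵢ|, so x and y are optimised independently as 1-D weighted medians.
Total weight W = 291; half = 145.5.
x-coordinate, sorted with cumulative weight:
  x=1 (F, w=6) cum 6
  x=3 (E, w=60) cum 66
  x=9 (C, w=120) cum 186  ← median
  x=9 (B, w=25) cum 211
  x=9 (D, w=30) cum 241
  x=9 (A, w=50) cum 291
⇒ x* = 9
y-coordinate, sorted with cumulative weight:
  y=1 (B, w=25) cum 25
  y=1 (E, w=60) cum 85
  y=5 (F, w=6) cum 91
  y=8 (C, w=120) cum 211  ← median
  y=9 (A, w=50) cum 261
  y=11 (D, w=30) cum 291
⇒ y* = 8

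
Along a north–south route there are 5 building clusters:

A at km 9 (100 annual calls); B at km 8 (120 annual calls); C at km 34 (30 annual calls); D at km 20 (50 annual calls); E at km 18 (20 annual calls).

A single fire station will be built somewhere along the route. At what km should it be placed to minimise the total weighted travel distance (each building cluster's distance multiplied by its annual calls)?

For a sum of weighted absolute distances on a line, the optimum is the weighted median (not the mean). Total weight W = 320; half-weight = 160.
Sort by position and accumulate weight:
  km 8 (B, w=120) → cum 120
  km 9 (A, w=100) → cum 220  ≥ 160 → median here
  km 18 (E, w=20) → cum 240
  km 20 (D, w=50) → cum 290
  km 34 (C, w=30) → cum 320
Optimal location: km 9.

x = 9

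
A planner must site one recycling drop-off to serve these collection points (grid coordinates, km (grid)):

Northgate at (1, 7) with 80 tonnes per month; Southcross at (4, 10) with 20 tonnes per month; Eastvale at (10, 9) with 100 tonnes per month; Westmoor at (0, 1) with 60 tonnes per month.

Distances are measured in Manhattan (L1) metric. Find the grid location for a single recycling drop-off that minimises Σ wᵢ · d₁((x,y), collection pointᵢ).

(1, 7)

Manhattan distance separates: Σwᵢ(|x−xᵢ|+|y−yᵢ|) = Σwᵢ|x−xᵢ| + Σwᵢ|y−yᵢ|, so x and y are optimised independently as 1-D weighted medians.
Total weight W = 260; half = 130.
x-coordinate, sorted with cumulative weight:
  x=0 (Westmoor, w=60) cum 60
  x=1 (Northgate, w=80) cum 140  ← median
  x=4 (Southcross, w=20) cum 160
  x=10 (Eastvale, w=100) cum 260
⇒ x* = 1
y-coordinate, sorted with cumulative weight:
  y=1 (Westmoor, w=60) cum 60
  y=7 (Northgate, w=80) cum 140  ← median
  y=9 (Eastvale, w=100) cum 240
  y=10 (Southcross, w=20) cum 260
⇒ y* = 7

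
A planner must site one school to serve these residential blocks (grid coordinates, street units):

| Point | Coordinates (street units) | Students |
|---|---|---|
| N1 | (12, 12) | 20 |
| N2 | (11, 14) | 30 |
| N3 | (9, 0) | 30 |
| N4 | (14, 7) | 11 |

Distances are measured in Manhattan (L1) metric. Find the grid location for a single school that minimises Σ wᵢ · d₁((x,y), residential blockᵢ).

(11, 12)

Manhattan distance separates: Σwᵢ(|x−xᵢ|+|y−yᵢ|) = Σwᵢ|x−xᵢ| + Σwᵢ|y−yᵢ|, so x and y are optimised independently as 1-D weighted medians.
Total weight W = 91; half = 45.5.
x-coordinate, sorted with cumulative weight:
  x=9 (N3, w=30) cum 30
  x=11 (N2, w=30) cum 60  ← median
  x=12 (N1, w=20) cum 80
  x=14 (N4, w=11) cum 91
⇒ x* = 11
y-coordinate, sorted with cumulative weight:
  y=0 (N3, w=30) cum 30
  y=7 (N4, w=11) cum 41
  y=12 (N1, w=20) cum 61  ← median
  y=14 (N2, w=30) cum 91
⇒ y* = 12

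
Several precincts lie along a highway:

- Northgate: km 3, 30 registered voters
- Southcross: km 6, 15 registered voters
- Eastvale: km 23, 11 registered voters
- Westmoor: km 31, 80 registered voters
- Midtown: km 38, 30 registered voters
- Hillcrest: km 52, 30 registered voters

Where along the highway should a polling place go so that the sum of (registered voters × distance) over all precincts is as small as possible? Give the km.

x = 31

For a sum of weighted absolute distances on a line, the optimum is the weighted median (not the mean). Total weight W = 196; half-weight = 98.
Sort by position and accumulate weight:
  km 3 (Northgate, w=30) → cum 30
  km 6 (Southcross, w=15) → cum 45
  km 23 (Eastvale, w=11) → cum 56
  km 31 (Westmoor, w=80) → cum 136  ≥ 98 → median here
  km 38 (Midtown, w=30) → cum 166
  km 52 (Hillcrest, w=30) → cum 196
Optimal location: km 31.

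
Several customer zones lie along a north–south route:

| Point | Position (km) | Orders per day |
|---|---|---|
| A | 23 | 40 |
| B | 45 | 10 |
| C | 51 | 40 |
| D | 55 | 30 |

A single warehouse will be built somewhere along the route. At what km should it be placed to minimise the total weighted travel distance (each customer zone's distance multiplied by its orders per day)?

For a sum of weighted absolute distances on a line, the optimum is the weighted median (not the mean). Total weight W = 120; half-weight = 60.
Sort by position and accumulate weight:
  km 23 (A, w=40) → cum 40
  km 45 (B, w=10) → cum 50
  km 51 (C, w=40) → cum 90  ≥ 60 → median here
  km 55 (D, w=30) → cum 120
Optimal location: km 51.

x = 51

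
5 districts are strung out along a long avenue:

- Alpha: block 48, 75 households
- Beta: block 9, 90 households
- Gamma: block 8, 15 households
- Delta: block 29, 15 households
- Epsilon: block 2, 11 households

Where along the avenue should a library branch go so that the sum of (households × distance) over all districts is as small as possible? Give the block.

x = 9

For a sum of weighted absolute distances on a line, the optimum is the weighted median (not the mean). Total weight W = 206; half-weight = 103.
Sort by position and accumulate weight:
  block 2 (Epsilon, w=11) → cum 11
  block 8 (Gamma, w=15) → cum 26
  block 9 (Beta, w=90) → cum 116  ≥ 103 → median here
  block 29 (Delta, w=15) → cum 131
  block 48 (Alpha, w=75) → cum 206
Optimal location: block 9.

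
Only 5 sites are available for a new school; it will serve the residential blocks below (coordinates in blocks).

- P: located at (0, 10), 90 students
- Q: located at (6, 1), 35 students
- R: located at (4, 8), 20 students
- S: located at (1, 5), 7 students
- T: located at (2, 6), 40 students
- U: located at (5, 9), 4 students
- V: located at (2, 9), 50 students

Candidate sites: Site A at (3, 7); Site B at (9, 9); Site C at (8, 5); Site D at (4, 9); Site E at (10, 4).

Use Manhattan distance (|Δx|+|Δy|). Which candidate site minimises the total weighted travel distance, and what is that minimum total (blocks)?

Total weighted distance at each candidate:
  Site A (3, 7): total = 1169
  Site B (9, 9): total = 2255
  Site C (8, 5): total = 2377
  Site D (4, 9): total = 1173
  Site E (10, 4): total = 3045
Minimum is at Site A with total 1169 blocks.

Site A, total 1169 blocks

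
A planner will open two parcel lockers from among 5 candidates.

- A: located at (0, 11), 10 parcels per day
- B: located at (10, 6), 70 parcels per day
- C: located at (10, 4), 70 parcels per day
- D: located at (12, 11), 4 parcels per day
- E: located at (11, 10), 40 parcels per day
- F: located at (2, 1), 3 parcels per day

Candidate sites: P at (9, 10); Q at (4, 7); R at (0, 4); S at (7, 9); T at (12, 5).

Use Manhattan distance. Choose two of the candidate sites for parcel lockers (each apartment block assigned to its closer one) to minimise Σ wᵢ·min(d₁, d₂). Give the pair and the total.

Evaluate every pair (each demand assigned to the nearer of the two):
  {P, T}: total = 658
  {R, T}: total = 769
  {S, T}: total = 773
  {Q, T}: total = 788
  {P, R}: total = 1021
  {P, Q}: total = 1040
  {P, S}: total = 1065
  {R, S}: total = 1293
  {Q, S}: total = 1312
  {Q, R}: total = 1653
Best pair: {P, T} with total 658.

{P, T}, total 658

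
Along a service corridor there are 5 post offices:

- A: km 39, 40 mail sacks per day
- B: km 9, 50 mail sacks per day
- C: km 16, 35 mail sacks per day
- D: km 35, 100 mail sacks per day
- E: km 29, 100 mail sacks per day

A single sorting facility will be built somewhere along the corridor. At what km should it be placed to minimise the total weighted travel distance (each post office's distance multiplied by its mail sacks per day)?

For a sum of weighted absolute distances on a line, the optimum is the weighted median (not the mean). Total weight W = 325; half-weight = 162.5.
Sort by position and accumulate weight:
  km 9 (B, w=50) → cum 50
  km 16 (C, w=35) → cum 85
  km 29 (E, w=100) → cum 185  ≥ 162.5 → median here
  km 35 (D, w=100) → cum 285
  km 39 (A, w=40) → cum 325
Optimal location: km 29.

x = 29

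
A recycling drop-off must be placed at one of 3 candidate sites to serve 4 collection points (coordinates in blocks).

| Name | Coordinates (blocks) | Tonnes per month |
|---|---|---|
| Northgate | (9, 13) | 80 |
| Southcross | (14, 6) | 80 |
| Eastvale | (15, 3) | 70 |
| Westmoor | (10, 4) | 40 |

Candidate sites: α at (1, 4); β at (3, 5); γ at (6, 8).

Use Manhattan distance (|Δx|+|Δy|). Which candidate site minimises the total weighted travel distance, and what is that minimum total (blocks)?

Total weighted distance at each candidate:
  α (1, 4): total = 3970
  β (3, 5): total = 3380
  γ (6, 8): total = 2740
Minimum is at γ with total 2740 blocks.

γ, total 2740 blocks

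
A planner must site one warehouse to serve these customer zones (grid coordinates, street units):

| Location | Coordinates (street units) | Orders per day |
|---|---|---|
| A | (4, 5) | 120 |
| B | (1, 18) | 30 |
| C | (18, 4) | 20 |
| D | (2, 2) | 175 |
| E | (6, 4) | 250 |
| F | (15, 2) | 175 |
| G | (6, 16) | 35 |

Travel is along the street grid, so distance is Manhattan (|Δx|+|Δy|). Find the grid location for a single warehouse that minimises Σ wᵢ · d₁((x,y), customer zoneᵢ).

(6, 4)

Manhattan distance separates: Σwᵢ(|x−xᵢ|+|y−yᵢ|) = Σwᵢ|x−xᵢ| + Σwᵢ|y−yᵢ|, so x and y are optimised independently as 1-D weighted medians.
Total weight W = 805; half = 402.5.
x-coordinate, sorted with cumulative weight:
  x=1 (B, w=30) cum 30
  x=2 (D, w=175) cum 205
  x=4 (A, w=120) cum 325
  x=6 (E, w=250) cum 575  ← median
  x=6 (G, w=35) cum 610
  x=15 (F, w=175) cum 785
  x=18 (C, w=20) cum 805
⇒ x* = 6
y-coordinate, sorted with cumulative weight:
  y=2 (D, w=175) cum 175
  y=2 (F, w=175) cum 350
  y=4 (C, w=20) cum 370
  y=4 (E, w=250) cum 620  ← median
  y=5 (A, w=120) cum 740
  y=16 (G, w=35) cum 775
  y=18 (B, w=30) cum 805
⇒ y* = 4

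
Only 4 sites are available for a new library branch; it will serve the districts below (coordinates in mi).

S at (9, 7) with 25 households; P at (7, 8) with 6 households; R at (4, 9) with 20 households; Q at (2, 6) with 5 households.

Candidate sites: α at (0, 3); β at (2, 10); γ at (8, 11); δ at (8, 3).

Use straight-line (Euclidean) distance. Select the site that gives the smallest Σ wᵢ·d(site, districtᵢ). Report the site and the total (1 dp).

Total weighted distance at each candidate:
  α (0, 3): total = 460.1
  β (2, 10): total = 287.4
  γ (8, 11): total = 250.5
  δ (8, 3): total = 311.4
Minimum is at γ with total 250.5 mi.

γ, total 250.5 mi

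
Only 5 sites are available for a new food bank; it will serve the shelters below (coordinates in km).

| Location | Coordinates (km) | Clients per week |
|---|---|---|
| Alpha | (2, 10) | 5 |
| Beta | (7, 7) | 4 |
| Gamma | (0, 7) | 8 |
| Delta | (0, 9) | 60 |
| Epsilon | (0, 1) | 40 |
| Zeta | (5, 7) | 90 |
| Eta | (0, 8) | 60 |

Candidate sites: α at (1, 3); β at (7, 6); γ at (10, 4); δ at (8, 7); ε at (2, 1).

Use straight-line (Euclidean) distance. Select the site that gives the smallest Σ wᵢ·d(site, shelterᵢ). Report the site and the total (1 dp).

α, total 1366.7 km

Total weighted distance at each candidate:
  α (1, 3): total = 1366.7
  β (7, 6): total = 1531.7
  γ (10, 4): total = 2409.9
  δ (8, 7): total = 1750.0
  ε (2, 1): total = 1742.2
Minimum is at α with total 1366.7 km.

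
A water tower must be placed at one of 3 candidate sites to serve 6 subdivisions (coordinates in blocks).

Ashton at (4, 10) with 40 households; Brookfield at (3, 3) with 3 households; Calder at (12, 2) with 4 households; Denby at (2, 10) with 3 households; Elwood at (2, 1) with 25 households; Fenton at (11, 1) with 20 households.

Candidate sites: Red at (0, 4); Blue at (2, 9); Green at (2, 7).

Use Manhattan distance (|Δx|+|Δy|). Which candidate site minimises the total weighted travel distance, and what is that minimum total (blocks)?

Green, total 734 blocks

Total weighted distance at each candidate:
  Red (0, 4): total = 897
  Blue (2, 9): total = 752
  Green (2, 7): total = 734
Minimum is at Green with total 734 blocks.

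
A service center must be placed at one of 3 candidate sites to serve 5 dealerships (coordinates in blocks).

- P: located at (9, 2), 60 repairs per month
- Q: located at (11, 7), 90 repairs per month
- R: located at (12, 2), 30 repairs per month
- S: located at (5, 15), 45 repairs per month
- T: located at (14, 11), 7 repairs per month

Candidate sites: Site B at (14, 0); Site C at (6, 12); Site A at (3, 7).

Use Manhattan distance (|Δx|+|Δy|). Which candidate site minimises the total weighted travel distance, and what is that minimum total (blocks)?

Total weighted distance at each candidate:
  Site B (14, 0): total = 2597
  Site C (6, 12): total = 2403
  Site A (3, 7): total = 2355
Minimum is at Site A with total 2355 blocks.

Site A, total 2355 blocks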